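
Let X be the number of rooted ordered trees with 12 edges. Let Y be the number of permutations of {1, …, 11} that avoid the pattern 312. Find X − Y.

149226

A rooted plane tree with 12 edges has 13 nodes, and the count is C_12. So X = C_12 = 208012.
For any fixed pattern of length 3, the pattern-avoiding permutations of [11] number C_11. So Y = C_11 = 58786.
X − Y = 208012 − 58786 = 149226.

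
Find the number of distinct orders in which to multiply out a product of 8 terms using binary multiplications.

Ways to associate a product of 8 factors correspond to binary trees on 8 leaves, so the count is C_7.
C_7 = C_6 · 2(2·6+1)/(6+2) = 132 · 26/8 = 429.

429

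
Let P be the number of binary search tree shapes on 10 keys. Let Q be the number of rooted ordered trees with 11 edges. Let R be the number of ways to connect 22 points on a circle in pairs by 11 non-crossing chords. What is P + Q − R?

Rooted binary trees with 10 nodes (each child slot possibly empty) number C_10. So P = C_10 = 16796.
Rooted ordered trees with n edges are counted by C_n; here n = 11. So Q = C_11 = 58786.
Non-crossing perfect matchings of 2n points on a circle are counted by C_n; with 22 points, n = 11. So R = C_11 = 58786.
P + Q − R = 16796 + 58786 − 58786 = 16796.

16796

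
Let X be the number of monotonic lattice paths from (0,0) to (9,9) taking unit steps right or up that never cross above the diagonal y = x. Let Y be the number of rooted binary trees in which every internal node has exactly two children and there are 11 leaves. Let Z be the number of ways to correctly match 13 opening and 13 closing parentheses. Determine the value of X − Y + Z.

Monotone paths in an n×n grid that stay weakly below the diagonal are counted by C_n; here n = 9. So X = C_9 = 4862.
A full binary tree with L leaves has L−1 internal nodes and is counted by C_{L−1}; L = 11 gives C_10. So Y = C_10 = 16796.
With 13 pairs the number of balanced bracket strings is the Catalan number C_13. So Z = C_13 = 742900.
X − Y + Z = 4862 − 16796 + 742900 = 730966.

730966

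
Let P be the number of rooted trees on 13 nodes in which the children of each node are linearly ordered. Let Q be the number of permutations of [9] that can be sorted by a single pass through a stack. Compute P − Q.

203150

Rooted ordered (plane) trees on m nodes have m−1 edges and are counted by C_{m−1}; m = 13 gives C_12. So P = C_12 = 208012.
Stack-sortable permutations are exactly the 231-avoiding ones, counted by C_n; here n = 9. So Q = C_9 = 4862.
P − Q = 208012 − 4862 = 203150.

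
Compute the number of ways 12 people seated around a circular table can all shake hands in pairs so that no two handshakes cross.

132

Non-crossing handshake pairings of 2n people are counted by C_n; 12 people gives n = 6.
C_6 = C_5 · 2(2·5+1)/(5+2) = 42 · 22/7 = 132.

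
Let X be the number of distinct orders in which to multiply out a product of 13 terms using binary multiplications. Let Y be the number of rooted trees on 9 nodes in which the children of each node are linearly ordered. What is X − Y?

206582

Ways to associate a product of 13 factors correspond to binary trees on 13 leaves, so the count is C_12. So X = C_12 = 208012.
Rooted ordered (plane) trees on m nodes have m−1 edges and are counted by C_{m−1}; m = 9 gives C_8. So Y = C_8 = 1430.
X − Y = 208012 − 1430 = 206582.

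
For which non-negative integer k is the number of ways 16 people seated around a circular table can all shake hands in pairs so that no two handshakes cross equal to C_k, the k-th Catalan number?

With 16 = 2·8 people, non-crossing handshake pairings are non-crossing perfect matchings on a circle, counted by C_8.

8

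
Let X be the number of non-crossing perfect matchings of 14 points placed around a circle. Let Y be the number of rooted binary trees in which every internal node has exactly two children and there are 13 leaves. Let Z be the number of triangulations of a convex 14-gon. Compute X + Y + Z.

Pairing 14 circle points by 7 non-crossing chords gives C_7 matchings. So X = C_7 = 429.
Full binary trees with 13 leaves have 13−1 = 12 internal nodes, so there are C_12 of them. So Y = C_12 = 208012.
The number of triangulations of a 14-gon is the Catalan number C_12 (index = sides − 2). So Z = C_12 = 208012.
X + Y + Z = 429 + 208012 + 208012 = 416453.

416453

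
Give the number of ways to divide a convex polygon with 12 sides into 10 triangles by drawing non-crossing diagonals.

Triangulations of a convex m-gon are counted by C_{m−2}; with m = 12 this is C_10.
C_10 = 16796.

16796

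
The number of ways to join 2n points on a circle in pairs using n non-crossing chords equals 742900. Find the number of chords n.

13

Non-crossing pairings of 2n points on a circle are counted by C_n. Since C_13 = 742900, the index is 13.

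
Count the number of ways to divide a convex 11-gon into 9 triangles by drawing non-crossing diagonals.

4862

A convex 11-gon is triangulated into 9 triangles, and the number of such triangulations is the Catalan number C_{11−2} = C_9.
C_9 = C(18,9)/10 = 48620/10 = 4862.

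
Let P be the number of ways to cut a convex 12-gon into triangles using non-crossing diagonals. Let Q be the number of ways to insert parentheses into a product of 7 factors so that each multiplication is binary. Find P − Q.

A convex 12-gon is triangulated into 10 triangles, and the number of such triangulations is the Catalan number C_{12−2} = C_10. So P = C_10 = 16796.
Bracketing 7 factors into binary products is counted by C_{7−1} = C_6. So Q = C_6 = 132.
P − Q = 16796 − 132 = 16664.

16664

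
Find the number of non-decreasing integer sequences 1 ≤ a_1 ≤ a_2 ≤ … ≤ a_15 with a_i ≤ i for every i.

9694845

Such sub-staircase sequences of length n are counted by C_n; here n = 15.
C_15 = C(30,15)/16 = 155117520/16 = 9694845.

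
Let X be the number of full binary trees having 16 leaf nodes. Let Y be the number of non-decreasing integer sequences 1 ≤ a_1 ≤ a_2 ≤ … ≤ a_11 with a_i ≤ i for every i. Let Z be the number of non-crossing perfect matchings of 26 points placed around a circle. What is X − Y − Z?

8893159

A full binary tree with L leaves has L−1 internal nodes and is counted by C_{L−1}; L = 16 gives C_15. So X = C_15 = 9694845.
Such sub-staircase sequences of length n are counted by C_n; here n = 11. So Y = C_11 = 58786.
Pairing 26 circle points by 13 non-crossing chords gives C_13 matchings. So Z = C_13 = 742900.
X − Y − Z = 9694845 − 58786 − 742900 = 8893159.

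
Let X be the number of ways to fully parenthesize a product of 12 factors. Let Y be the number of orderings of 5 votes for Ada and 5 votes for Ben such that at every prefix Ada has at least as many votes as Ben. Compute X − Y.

58744

Ways to associate a product of 12 factors correspond to binary trees on 12 leaves, so the count is C_11. So X = C_11 = 58786.
Reading a vote for the leader as '(' and for the other as ')' turns such a sequence into a balanced string of 5 pairs, so the count is C_5. So Y = C_5 = 42.
X − Y = 58786 − 42 = 58744.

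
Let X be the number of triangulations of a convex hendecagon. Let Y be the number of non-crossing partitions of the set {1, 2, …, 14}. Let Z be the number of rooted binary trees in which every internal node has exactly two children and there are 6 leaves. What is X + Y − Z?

Triangulations of a convex m-gon are counted by C_{m−2}; with m = 11 this is C_9. So X = C_9 = 4862.
The non-crossing partitions of [14] form a lattice of size C_14. So Y = C_14 = 2674440.
A full binary tree with L leaves has L−1 internal nodes and is counted by C_{L−1}; L = 6 gives C_5. So Z = C_5 = 42.
X + Y − Z = 4862 + 2674440 − 42 = 2679260.

2679260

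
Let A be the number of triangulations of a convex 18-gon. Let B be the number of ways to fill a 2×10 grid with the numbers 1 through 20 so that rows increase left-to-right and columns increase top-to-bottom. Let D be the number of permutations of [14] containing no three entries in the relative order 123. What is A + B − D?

Triangulations of a convex m-gon are counted by C_{m−2}; with m = 18 this is C_16. So A = C_16 = 35357670.
By the hook-length formula (or a Dyck-path bijection), SYT of shape 2×10 number C_10. So B = C_10 = 16796.
For any fixed pattern of length 3, the pattern-avoiding permutations of [14] number C_14. So D = C_14 = 2674440.
A + B − D = 35357670 + 16796 − 2674440 = 32700026.

32700026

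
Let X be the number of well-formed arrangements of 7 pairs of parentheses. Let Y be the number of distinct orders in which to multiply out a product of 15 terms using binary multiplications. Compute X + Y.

A balanced arrangement of 7 bracket pairs is a Dyck word of semilength 7, so the count is C_7. So X = C_7 = 429.
Bracketing 15 factors into binary products is counted by C_{15−1} = C_14. So Y = C_14 = 2674440.
X + Y = 429 + 2674440 = 2674869.

2674869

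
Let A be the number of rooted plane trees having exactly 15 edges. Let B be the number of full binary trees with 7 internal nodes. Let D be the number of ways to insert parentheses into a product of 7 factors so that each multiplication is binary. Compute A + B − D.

A rooted plane tree with 15 edges has 16 nodes, and the count is C_15. So A = C_15 = 9694845.
Full binary trees with n internal nodes are counted by C_n; here n = 7. So B = C_7 = 429.
Parenthesizations of m factors correspond to full binary trees with m leaves, counted by C_{m−1}; m = 7 gives C_6. So D = C_6 = 132.
A + B − D = 9694845 + 429 − 132 = 9695142.

9695142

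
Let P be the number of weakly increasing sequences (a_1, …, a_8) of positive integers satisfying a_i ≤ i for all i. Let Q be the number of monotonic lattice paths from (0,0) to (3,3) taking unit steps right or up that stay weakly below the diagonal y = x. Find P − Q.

1425

Weakly increasing sequences with a_i ≤ i biject with Dyck paths of semilength 8, so there are C_8. So P = C_8 = 1430.
Sub-diagonal monotone paths from (0,0) to (3,3) biject with Dyck paths of semilength 3, giving C_3. So Q = C_3 = 5.
P − Q = 1430 − 5 = 1425.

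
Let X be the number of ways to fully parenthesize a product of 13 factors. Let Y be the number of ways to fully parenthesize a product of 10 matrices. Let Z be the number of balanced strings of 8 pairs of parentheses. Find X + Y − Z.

Bracketing 13 factors into binary products is counted by C_{13−1} = C_12. So X = C_12 = 208012.
Parenthesizations of m factors correspond to full binary trees with m leaves, counted by C_{m−1}; m = 10 gives C_9. So Y = C_9 = 4862.
A balanced arrangement of 8 bracket pairs is a Dyck word of semilength 8, so the count is C_8. So Z = C_8 = 1430.
X + Y − Z = 208012 + 4862 − 1430 = 211444.

211444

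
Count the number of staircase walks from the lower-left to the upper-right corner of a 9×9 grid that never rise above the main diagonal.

Monotone paths in an n×n grid that stay weakly below the diagonal are counted by C_n; here n = 9.
C_9 = C_8 · 2(2·8+1)/(8+2) = 1430 · 34/10 = 4862.

4862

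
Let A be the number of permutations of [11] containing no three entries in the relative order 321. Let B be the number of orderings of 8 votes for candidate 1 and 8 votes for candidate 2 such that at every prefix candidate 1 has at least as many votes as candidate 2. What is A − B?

57356

For any fixed pattern of length 3, the pattern-avoiding permutations of [11] number C_11. So A = C_11 = 58786.
Ballot sequences with n votes each where one side never trails are Dyck words, counted by C_n; here n = 8. So B = C_8 = 1430.
A − B = 58786 − 1430 = 57356.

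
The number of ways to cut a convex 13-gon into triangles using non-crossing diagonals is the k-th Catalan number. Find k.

A convex 13-gon is triangulated into 11 triangles, and the number of such triangulations is the Catalan number C_{13−2} = C_11.

11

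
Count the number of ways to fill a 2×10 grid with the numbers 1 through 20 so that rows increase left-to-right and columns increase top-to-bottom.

16796

Standard Young tableaux of shape 2×n are counted by C_n; here n = 10.
C_10 = 16796.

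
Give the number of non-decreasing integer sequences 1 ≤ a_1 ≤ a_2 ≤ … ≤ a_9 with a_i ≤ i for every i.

Such sub-staircase sequences of length n are counted by C_n; here n = 9.
C_9 = C_8 · 2(2·8+1)/(8+2) = 1430 · 34/10 = 4862.

4862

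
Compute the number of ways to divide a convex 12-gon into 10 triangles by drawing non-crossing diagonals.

16796

A convex 12-gon is triangulated into 10 triangles, and the number of such triangulations is the Catalan number C_{12−2} = C_10.
C_10 = C_9 · 2(2·9+1)/(9+2) = 4862 · 38/11 = 16796.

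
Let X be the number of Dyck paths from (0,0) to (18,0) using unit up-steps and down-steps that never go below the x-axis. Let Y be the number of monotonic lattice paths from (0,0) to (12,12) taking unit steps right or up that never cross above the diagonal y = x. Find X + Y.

212874

Paths of 9 up- and 9 down-steps that never dip below the axis are Dyck paths; their count is C_9. So X = C_9 = 4862.
Sub-diagonal monotone paths from (0,0) to (12,12) biject with Dyck paths of semilength 12, giving C_12. So Y = C_12 = 208012.
X + Y = 4862 + 208012 = 212874.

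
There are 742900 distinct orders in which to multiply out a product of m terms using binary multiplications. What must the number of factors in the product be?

Parenthesizations of m factors are counted by C_{m−1}; 742900 = C_13.
So the index is 13, and the number of factors is 13 + 1 = 14.

14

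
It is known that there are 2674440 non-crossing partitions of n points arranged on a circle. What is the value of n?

14

Non-crossing partitions of [n] are counted by C_n, and C_14 = 2674440.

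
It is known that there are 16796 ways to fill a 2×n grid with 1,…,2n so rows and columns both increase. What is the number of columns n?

Standard Young tableaux of shape 2×n are counted by C_n. The Catalan number equal to 16796 is C_10.

10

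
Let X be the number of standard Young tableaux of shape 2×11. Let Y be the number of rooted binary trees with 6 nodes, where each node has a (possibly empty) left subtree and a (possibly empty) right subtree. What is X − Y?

Standard Young tableaux of shape 2×n are counted by C_n; here n = 11. So X = C_11 = 58786.
Rooted binary trees with 6 nodes (each child slot possibly empty) number C_6. So Y = C_6 = 132.
X − Y = 58786 − 132 = 58654.

58654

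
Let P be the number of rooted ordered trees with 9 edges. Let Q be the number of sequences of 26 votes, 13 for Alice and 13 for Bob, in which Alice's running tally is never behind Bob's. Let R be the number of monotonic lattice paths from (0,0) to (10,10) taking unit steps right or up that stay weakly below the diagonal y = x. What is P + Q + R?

Rooted ordered trees with n edges are counted by C_n; here n = 9. So P = C_9 = 4862.
Reading a vote for the leader as '(' and for the other as ')' turns such a sequence into a balanced string of 13 pairs, so the count is C_13. So Q = C_13 = 742900.
Monotone paths in an n×n grid that stay weakly below the diagonal are counted by C_n; here n = 10. So R = C_10 = 16796.
P + Q + R = 4862 + 742900 + 16796 = 764558.

764558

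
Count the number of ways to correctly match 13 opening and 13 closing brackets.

742900

A balanced arrangement of 13 bracket pairs is a Dyck word of semilength 13, so the count is C_13.
C_13 = C(26,13)/14 = 10400600/14 = 742900.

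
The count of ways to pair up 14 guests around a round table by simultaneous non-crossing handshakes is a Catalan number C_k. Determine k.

7

Non-crossing handshake pairings of 2n people are counted by C_n; 14 people gives n = 7.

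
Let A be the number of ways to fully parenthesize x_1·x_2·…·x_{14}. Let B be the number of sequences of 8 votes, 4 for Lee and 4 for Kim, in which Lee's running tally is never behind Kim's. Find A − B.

Parenthesizations of m factors correspond to full binary trees with m leaves, counted by C_{m−1}; m = 14 gives C_13. So A = C_13 = 742900.
Ballot sequences with n votes each where one side never trails are Dyck words, counted by C_n; here n = 4. So B = C_4 = 14.
A − B = 742900 − 14 = 742886.

742886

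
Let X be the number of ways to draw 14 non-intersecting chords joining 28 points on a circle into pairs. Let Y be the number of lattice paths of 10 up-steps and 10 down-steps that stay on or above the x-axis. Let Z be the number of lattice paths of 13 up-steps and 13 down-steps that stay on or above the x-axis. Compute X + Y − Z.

1948336

Non-crossing perfect matchings of 2n points on a circle are counted by C_n; with 28 points, n = 14. So X = C_14 = 2674440.
A Dyck path with 10 up-steps and 10 down-steps has semilength 10, so there are C_10 of them. So Y = C_10 = 16796.
Paths of 13 up- and 13 down-steps that never dip below the axis are Dyck paths; their count is C_13. So Z = C_13 = 742900.
X + Y − Z = 2674440 + 16796 − 742900 = 1948336.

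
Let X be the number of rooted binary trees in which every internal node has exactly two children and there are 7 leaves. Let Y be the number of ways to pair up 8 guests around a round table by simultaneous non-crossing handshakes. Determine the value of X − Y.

118

A full binary tree with L leaves has L−1 internal nodes and is counted by C_{L−1}; L = 7 gives C_6. So X = C_6 = 132.
With 8 = 2·4 people, non-crossing handshake pairings are non-crossing perfect matchings on a circle, counted by C_4. So Y = C_4 = 14.
X − Y = 132 − 14 = 118.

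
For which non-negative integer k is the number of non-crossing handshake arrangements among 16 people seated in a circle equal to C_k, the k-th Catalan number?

8

With 16 = 2·8 people, non-crossing handshake pairings are non-crossing perfect matchings on a circle, counted by C_8.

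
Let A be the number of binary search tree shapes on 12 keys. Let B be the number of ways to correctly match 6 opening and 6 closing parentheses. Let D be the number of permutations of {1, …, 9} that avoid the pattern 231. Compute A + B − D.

203282

Rooted binary trees with 12 nodes (each child slot possibly empty) number C_12. So A = C_12 = 208012.
A balanced arrangement of 6 bracket pairs is a Dyck word of semilength 6, so the count is C_6. So B = C_6 = 132.
For any fixed pattern of length 3, the pattern-avoiding permutations of [9] number C_9. So D = C_9 = 4862.
A + B − D = 208012 + 132 − 4862 = 203282.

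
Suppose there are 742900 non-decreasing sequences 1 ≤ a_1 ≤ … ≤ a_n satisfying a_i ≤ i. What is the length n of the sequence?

13

Such sub-staircase sequences of length n are counted by C_n. The Catalan number equal to 742900 is C_13.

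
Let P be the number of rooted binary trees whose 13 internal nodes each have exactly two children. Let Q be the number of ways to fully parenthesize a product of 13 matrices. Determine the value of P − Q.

534888

Full binary trees with n internal nodes are counted by C_n; here n = 13. So P = C_13 = 742900.
Bracketing 13 factors into binary products is counted by C_{13−1} = C_12. So Q = C_12 = 208012.
P − Q = 742900 − 208012 = 534888.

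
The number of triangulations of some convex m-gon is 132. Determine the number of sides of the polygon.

Triangulations of a convex m-gon are counted by C_{m−2}. The Catalan number equal to 132 is C_6.
So m − 2 = 6, giving m = 8 sides.

8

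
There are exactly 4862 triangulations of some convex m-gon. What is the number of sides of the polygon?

Triangulations of a convex m-gon are counted by C_{m−2}. Since C_9 = 4862, the index is 9.
So m − 2 = 9, giving m = 11 sides.

11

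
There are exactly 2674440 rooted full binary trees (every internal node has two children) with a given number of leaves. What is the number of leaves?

15

Full binary trees with L leaves are counted by C_{L−1}; 2674440 = C_14.
So the index is 14, and the number of leaves is 14 + 1 = 15.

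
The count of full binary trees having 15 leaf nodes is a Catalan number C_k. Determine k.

Full binary trees with 15 leaves have 15−1 = 14 internal nodes, so there are C_14 of them.

14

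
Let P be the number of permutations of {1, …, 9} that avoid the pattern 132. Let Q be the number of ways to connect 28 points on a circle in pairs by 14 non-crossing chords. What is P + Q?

2679302

For any fixed pattern of length 3, the pattern-avoiding permutations of [9] number C_9. So P = C_9 = 4862.
Pairing 28 circle points by 14 non-crossing chords gives C_14 matchings. So Q = C_14 = 2674440.
P + Q = 4862 + 2674440 = 2679302.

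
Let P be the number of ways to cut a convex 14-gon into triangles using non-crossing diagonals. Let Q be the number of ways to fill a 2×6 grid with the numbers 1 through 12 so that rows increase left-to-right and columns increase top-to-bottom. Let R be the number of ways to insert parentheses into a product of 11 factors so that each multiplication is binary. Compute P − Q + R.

Triangulations of a convex m-gon are counted by C_{m−2}; with m = 14 this is C_12. So P = C_12 = 208012.
Standard Young tableaux of shape 2×n are counted by C_n; here n = 6. So Q = C_6 = 132.
Parenthesizations of m factors correspond to full binary trees with m leaves, counted by C_{m−1}; m = 11 gives C_10. So R = C_10 = 16796.
P − Q + R = 208012 − 132 + 16796 = 224676.

224676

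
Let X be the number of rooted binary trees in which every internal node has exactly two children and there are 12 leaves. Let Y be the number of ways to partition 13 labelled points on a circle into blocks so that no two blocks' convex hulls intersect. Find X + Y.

801686

Full binary trees with 12 leaves have 12−1 = 11 internal nodes, so there are C_11 of them. So X = C_11 = 58786.
Non-crossing partitions of an n-element set are counted by C_n; here n = 13. So Y = C_13 = 742900.
X + Y = 58786 + 742900 = 801686.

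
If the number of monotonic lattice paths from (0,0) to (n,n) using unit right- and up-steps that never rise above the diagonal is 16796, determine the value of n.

Such diagonal-avoiding paths in an n×n grid are counted by C_n. The Catalan number equal to 16796 is C_10.

10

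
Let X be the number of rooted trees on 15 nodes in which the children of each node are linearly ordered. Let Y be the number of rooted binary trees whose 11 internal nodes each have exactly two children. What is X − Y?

Rooted ordered (plane) trees on m nodes have m−1 edges and are counted by C_{m−1}; m = 15 gives C_14. So X = C_14 = 2674440.
The number of full binary trees on 11 internal nodes is the Catalan number C_11. So Y = C_11 = 58786.
X − Y = 2674440 − 58786 = 2615654.

2615654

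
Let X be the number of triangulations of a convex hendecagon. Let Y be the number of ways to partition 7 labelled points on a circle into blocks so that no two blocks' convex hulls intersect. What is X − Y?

4433

The number of triangulations of an 11-gon is the Catalan number C_9 (index = sides − 2). So X = C_9 = 4862.
Non-crossing partitions of an n-element set are counted by C_n; here n = 7. So Y = C_7 = 429.
X − Y = 4862 − 429 = 4433.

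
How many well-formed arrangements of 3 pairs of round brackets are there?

Balanced strings of n pairs of brackets are counted by C_n; here n = 3.
C_3 = C(6,3)/4 = 20/4 = 5.

5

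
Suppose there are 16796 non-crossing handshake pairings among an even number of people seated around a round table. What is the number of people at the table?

Non-crossing handshake pairings of 2n people are counted by C_n. Since C_10 = 16796, the index is 10.
So n = 10, and there are 2n = 20 people.

20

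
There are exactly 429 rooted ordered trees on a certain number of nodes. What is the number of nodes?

8

Rooted ordered trees on m nodes are counted by C_{m−1}, and C_7 = 429.
So the index is 7, and the number of nodes is 7 + 1 = 8.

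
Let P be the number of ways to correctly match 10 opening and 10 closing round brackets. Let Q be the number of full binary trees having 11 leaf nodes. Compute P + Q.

33592

A balanced arrangement of 10 bracket pairs is a Dyck word of semilength 10, so the count is C_10. So P = C_10 = 16796.
A full binary tree with L leaves has L−1 internal nodes and is counted by C_{L−1}; L = 11 gives C_10. So Q = C_10 = 16796.
P + Q = 16796 + 16796 = 33592.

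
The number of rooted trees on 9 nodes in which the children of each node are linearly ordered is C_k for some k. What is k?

Rooted ordered (plane) trees on m nodes have m−1 edges and are counted by C_{m−1}; m = 9 gives C_8.

8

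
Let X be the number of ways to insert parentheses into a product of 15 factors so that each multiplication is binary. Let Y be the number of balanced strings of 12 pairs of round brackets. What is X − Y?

2466428

Bracketing 15 factors into binary products is counted by C_{15−1} = C_14. So X = C_14 = 2674440.
Balanced strings of n pairs of brackets are counted by C_n; here n = 12. So Y = C_12 = 208012.
X − Y = 2674440 − 208012 = 2466428.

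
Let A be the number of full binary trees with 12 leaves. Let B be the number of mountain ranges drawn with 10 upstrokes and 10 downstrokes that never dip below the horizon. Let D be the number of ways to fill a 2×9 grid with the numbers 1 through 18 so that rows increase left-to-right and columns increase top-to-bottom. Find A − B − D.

A full binary tree with L leaves has L−1 internal nodes and is counted by C_{L−1}; L = 12 gives C_11. So A = C_11 = 58786.
A Dyck path with 10 up-steps and 10 down-steps has semilength 10, so there are C_10 of them. So B = C_10 = 16796.
Standard Young tableaux of shape 2×n are counted by C_n; here n = 9. So D = C_9 = 4862.
A − B − D = 58786 − 16796 − 4862 = 37128.

37128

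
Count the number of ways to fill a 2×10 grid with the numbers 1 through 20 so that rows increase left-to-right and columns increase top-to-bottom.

16796

By the hook-length formula (or a Dyck-path bijection), SYT of shape 2×10 number C_10.
C_10 = 16796.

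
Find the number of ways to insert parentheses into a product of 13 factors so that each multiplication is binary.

Parenthesizations of m factors correspond to full binary trees with m leaves, counted by C_{m−1}; m = 13 gives C_12.
C_12 = 208012.

208012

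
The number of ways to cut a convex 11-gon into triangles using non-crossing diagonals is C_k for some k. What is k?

9

A convex 11-gon is triangulated into 9 triangles, and the number of such triangulations is the Catalan number C_{11−2} = C_9.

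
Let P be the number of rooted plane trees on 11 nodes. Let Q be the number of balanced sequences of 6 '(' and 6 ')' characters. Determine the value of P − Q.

16664

A rooted plane tree on 11 nodes has 10 edges, and such trees are counted by C_10. So P = C_10 = 16796.
With 6 pairs the number of balanced bracket strings is the Catalan number C_6. So Q = C_6 = 132.
P − Q = 16796 − 132 = 16664.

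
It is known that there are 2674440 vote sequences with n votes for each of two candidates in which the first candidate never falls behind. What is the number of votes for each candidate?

14

Such ballot sequences with n votes each are counted by C_n. Since C_14 = 2674440, the index is 14.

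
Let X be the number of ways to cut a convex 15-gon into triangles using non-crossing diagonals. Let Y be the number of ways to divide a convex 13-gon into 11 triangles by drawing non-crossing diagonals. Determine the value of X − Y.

684114

A convex 15-gon is triangulated into 13 triangles, and the number of such triangulations is the Catalan number C_{15−2} = C_13. So X = C_13 = 742900.
The number of triangulations of a 13-gon is the Catalan number C_11 (index = sides − 2). So Y = C_11 = 58786.
X − Y = 742900 − 58786 = 684114.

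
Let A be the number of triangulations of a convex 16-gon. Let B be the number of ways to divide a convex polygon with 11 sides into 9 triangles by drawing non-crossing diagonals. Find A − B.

Triangulations of a convex m-gon are counted by C_{m−2}; with m = 16 this is C_14. So A = C_14 = 2674440.
The number of triangulations of an 11-gon is the Catalan number C_9 (index = sides − 2). So B = C_9 = 4862.
A − B = 2674440 − 4862 = 2669578.

2669578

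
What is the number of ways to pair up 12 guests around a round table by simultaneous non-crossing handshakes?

132

Non-crossing handshake pairings of 2n people are counted by C_n; 12 people gives n = 6.
C_6 = C_5 · 2(2·5+1)/(5+2) = 42 · 22/7 = 132.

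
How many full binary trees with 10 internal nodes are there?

The number of full binary trees on 10 internal nodes is the Catalan number C_10.
C_10 = C(20,10)/11 = 184756/11 = 16796.

16796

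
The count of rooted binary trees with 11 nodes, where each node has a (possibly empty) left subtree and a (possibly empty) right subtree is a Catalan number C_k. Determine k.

11

Binary trees (left/right distinguished) on n nodes are counted by C_n; here n = 11.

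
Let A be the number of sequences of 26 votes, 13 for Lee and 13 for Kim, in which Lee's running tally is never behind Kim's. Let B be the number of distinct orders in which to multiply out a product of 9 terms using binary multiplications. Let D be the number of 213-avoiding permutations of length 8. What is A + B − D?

742900

Reading a vote for the leader as '(' and for the other as ')' turns such a sequence into a balanced string of 13 pairs, so the count is C_13. So A = C_13 = 742900.
Ways to associate a product of 9 factors correspond to binary trees on 9 leaves, so the count is C_8. So B = C_8 = 1430.
Permutations of [n] avoiding any single length-3 pattern are counted by C_n; here n = 8. So D = C_8 = 1430.
A + B − D = 742900 + 1430 − 1430 = 742900.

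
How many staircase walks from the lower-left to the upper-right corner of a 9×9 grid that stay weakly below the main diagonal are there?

4862

Monotone paths in an n×n grid that stay weakly below the diagonal are counted by C_n; here n = 9.
C_9 = C(18,9)/10 = 48620/10 = 4862.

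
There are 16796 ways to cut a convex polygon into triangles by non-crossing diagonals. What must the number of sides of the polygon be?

Triangulations of a convex m-gon are counted by C_{m−2}, and C_10 = 16796.
So m − 2 = 10, giving m = 12 sides.

12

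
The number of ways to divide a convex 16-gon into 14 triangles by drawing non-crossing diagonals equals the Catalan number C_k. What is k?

14

Triangulations of a convex m-gon are counted by C_{m−2}; with m = 16 this is C_14.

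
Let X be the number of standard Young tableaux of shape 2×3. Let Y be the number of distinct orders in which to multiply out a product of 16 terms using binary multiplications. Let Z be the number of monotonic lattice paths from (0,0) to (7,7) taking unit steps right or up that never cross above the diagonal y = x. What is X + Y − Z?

By the hook-length formula (or a Dyck-path bijection), SYT of shape 2×3 number C_3. So X = C_3 = 5.
Ways to associate a product of 16 factors correspond to binary trees on 16 leaves, so the count is C_15. So Y = C_15 = 9694845.
Sub-diagonal monotone paths from (0,0) to (7,7) biject with Dyck paths of semilength 7, giving C_7. So Z = C_7 = 429.
X + Y − Z = 5 + 9694845 − 429 = 9694421.

9694421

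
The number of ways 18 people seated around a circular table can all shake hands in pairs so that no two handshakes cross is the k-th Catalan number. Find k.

With 18 = 2·9 people, non-crossing handshake pairings are non-crossing perfect matchings on a circle, counted by C_9.

9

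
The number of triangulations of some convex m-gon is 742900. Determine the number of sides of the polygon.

15

Triangulations of a convex m-gon are counted by C_{m−2}. The Catalan number equal to 742900 is C_13.
So m − 2 = 13, giving m = 15 sides.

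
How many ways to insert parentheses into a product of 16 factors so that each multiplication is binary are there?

9694845

Bracketing 16 factors into binary products is counted by C_{16−1} = C_15.
C_15 = C(30,15)/16 = 155117520/16 = 9694845.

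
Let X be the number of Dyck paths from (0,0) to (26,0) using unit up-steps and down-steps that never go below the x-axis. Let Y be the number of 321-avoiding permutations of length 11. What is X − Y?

Dyck paths of semilength n (length 2n) are counted by C_n; here n = 13. So X = C_13 = 742900.
Permutations of [n] avoiding any single length-3 pattern are counted by C_n; here n = 11. So Y = C_11 = 58786.
X − Y = 742900 − 58786 = 684114.

684114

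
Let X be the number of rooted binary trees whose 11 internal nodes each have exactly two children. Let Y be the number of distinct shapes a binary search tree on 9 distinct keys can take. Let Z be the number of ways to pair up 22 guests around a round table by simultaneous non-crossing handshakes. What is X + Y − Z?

The number of full binary trees on 11 internal nodes is the Catalan number C_11. So X = C_11 = 58786.
Binary trees (left/right distinguished) on n nodes are counted by C_n; here n = 9. So Y = C_9 = 4862.
Non-crossing handshake pairings of 2n people are counted by C_n; 22 people gives n = 11. So Z = C_11 = 58786.
X + Y − Z = 58786 + 4862 − 58786 = 4862.

4862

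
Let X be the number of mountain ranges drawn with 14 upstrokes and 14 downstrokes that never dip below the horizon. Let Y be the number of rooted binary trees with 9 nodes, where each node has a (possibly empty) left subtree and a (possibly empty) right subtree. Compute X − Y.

2669578

A Dyck path with 14 up-steps and 14 down-steps has semilength 14, so there are C_14 of them. So X = C_14 = 2674440.
Rooted binary trees with 9 nodes (each child slot possibly empty) number C_9. So Y = C_9 = 4862.
X − Y = 2674440 − 4862 = 2669578.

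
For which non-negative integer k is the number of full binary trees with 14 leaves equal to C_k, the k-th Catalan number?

Full binary trees with 14 leaves have 14−1 = 13 internal nodes, so there are C_13 of them.

13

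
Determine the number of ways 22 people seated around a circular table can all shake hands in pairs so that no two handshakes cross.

Non-crossing handshake pairings of 2n people are counted by C_n; 22 people gives n = 11.
C_11 = C(22,11)/12 = 705432/12 = 58786.

58786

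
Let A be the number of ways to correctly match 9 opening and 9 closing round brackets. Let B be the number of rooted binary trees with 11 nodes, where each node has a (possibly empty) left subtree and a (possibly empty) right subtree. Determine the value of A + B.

63648

With 9 pairs the number of balanced bracket strings is the Catalan number C_9. So A = C_9 = 4862.
Rooted binary trees with 11 nodes (each child slot possibly empty) number C_11. So B = C_11 = 58786.
A + B = 4862 + 58786 = 63648.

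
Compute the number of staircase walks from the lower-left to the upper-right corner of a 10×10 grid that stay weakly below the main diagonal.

Monotone paths in an n×n grid that stay weakly below the diagonal are counted by C_n; here n = 10.
C_10 = C(20,10)/11 = 184756/11 = 16796.

16796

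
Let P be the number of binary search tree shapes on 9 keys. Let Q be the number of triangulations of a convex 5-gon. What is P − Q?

There are C_n binary search tree shapes on n keys; with n = 9 that is C_9. So P = C_9 = 4862.
A convex 5-gon is triangulated into 3 triangles, and the number of such triangulations is the Catalan number C_{5−2} = C_3. So Q = C_3 = 5.
P − Q = 4862 − 5 = 4857.

4857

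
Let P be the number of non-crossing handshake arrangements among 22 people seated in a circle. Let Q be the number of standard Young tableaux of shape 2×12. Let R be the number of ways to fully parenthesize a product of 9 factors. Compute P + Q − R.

265368

With 22 = 2·11 people, non-crossing handshake pairings are non-crossing perfect matchings on a circle, counted by C_11. So P = C_11 = 58786.
By the hook-length formula (or a Dyck-path bijection), SYT of shape 2×12 number C_12. So Q = C_12 = 208012.
Ways to associate a product of 9 factors correspond to binary trees on 9 leaves, so the count is C_8. So R = C_8 = 1430.
P + Q − R = 58786 + 208012 − 1430 = 265368.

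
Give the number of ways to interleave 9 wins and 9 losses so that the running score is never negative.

4862

Ballot sequences with n votes each where one side never trails are Dyck words, counted by C_n; here n = 9.
C_9 = C(18,9)/10 = 48620/10 = 4862.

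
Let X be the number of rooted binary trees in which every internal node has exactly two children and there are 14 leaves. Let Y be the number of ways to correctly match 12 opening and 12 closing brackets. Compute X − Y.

Full binary trees with 14 leaves have 14−1 = 13 internal nodes, so there are C_13 of them. So X = C_13 = 742900.
Balanced strings of n pairs of brackets are counted by C_n; here n = 12. So Y = C_12 = 208012.
X − Y = 742900 − 208012 = 534888.

534888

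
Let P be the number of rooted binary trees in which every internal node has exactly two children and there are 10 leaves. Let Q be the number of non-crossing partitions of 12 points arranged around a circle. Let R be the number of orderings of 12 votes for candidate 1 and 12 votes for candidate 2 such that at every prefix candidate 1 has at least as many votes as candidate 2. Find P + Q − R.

4862

A full binary tree with L leaves has L−1 internal nodes and is counted by C_{L−1}; L = 10 gives C_9. So P = C_9 = 4862.
The non-crossing partitions of [12] form a lattice of size C_12. So Q = C_12 = 208012.
Ballot sequences with n votes each where one side never trails are Dyck words, counted by C_n; here n = 12. So R = C_12 = 208012.
P + Q − R = 4862 + 208012 − 208012 = 4862.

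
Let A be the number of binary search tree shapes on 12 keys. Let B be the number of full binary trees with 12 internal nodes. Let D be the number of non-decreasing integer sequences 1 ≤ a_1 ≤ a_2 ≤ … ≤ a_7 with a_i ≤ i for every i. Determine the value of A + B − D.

There are C_n binary search tree shapes on n keys; with n = 12 that is C_12. So A = C_12 = 208012.
Full binary trees with n internal nodes are counted by C_n; here n = 12. So B = C_12 = 208012.
Such sub-staircase sequences of length n are counted by C_n; here n = 7. So D = C_7 = 429.
A + B − D = 208012 + 208012 − 429 = 415595.

415595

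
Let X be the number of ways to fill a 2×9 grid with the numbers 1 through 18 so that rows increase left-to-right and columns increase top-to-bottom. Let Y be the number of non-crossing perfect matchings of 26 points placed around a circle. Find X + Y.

By the hook-length formula (or a Dyck-path bijection), SYT of shape 2×9 number C_9. So X = C_9 = 4862.
Pairing 26 circle points by 13 non-crossing chords gives C_13 matchings. So Y = C_13 = 742900.
X + Y = 4862 + 742900 = 747762.

747762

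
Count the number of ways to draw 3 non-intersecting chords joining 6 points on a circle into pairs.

Non-crossing perfect matchings of 2n points on a circle are counted by C_n; with 6 points, n = 3.
C_3 = 5.

5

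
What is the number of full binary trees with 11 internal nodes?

58786

Full binary trees with n internal nodes are counted by C_n; here n = 11.
C_11 = C(22,11)/12 = 705432/12 = 58786.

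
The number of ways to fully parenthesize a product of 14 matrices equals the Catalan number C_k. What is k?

13

Bracketing 14 factors into binary products is counted by C_{14−1} = C_13.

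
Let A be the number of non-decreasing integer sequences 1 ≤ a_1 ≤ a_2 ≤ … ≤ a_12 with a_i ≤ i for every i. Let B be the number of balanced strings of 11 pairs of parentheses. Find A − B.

Such sub-staircase sequences of length n are counted by C_n; here n = 12. So A = C_12 = 208012.
With 11 pairs the number of balanced bracket strings is the Catalan number C_11. So B = C_11 = 58786.
A − B = 208012 − 58786 = 149226.

149226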